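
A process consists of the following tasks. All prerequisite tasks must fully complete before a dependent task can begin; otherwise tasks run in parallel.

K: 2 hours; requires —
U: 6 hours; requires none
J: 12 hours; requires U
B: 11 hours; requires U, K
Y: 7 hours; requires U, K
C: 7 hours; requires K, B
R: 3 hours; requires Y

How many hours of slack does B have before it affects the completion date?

0

U→B→C = 6+11+7 = 24 sets the makespan at 24 hours.
B finishes as early as 17 and must finish by 17.
Float = 24 − 24 = 0.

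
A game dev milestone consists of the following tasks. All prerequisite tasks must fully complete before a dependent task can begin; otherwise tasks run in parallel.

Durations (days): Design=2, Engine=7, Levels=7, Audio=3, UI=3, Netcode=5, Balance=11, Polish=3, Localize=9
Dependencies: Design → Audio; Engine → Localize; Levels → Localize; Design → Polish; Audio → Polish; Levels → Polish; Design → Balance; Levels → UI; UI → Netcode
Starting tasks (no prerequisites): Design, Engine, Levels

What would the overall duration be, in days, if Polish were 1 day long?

16

As given, the longest chain is Engine→Localize = 7+9 = 16, so the finish is 16 days.
Polish has 6 days of float (longest path through it is 10).
That remains the longest chain; total 16 days.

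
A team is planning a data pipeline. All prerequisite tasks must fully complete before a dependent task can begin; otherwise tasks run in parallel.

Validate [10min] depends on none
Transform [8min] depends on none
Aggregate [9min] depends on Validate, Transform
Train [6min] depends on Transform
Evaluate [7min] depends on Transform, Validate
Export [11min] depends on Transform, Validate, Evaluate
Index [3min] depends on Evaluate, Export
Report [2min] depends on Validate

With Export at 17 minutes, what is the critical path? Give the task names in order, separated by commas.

Actual critical path: Validate→Evaluate→Export→Index = 10+7+11+3 = 31 ⇒ 31 minutes.
Export is on the critical path; changing it to 17 makes that path 37 minutes.
That remains the longest chain; total 37 minutes.

Validate, Evaluate, Export, Index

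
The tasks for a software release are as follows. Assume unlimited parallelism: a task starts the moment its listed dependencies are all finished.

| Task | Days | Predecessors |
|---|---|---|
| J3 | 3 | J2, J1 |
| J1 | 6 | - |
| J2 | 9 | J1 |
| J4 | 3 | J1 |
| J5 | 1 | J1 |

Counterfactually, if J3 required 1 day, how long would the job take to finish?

Actual critical path: J1→J2→J3 = 6+9+3 = 18 ⇒ 18 days.
Since J3 is critical, the -2 change carries straight to that chain (now 16 days).
The critical path is still J1→J2→J3; finish is now 16 days.

16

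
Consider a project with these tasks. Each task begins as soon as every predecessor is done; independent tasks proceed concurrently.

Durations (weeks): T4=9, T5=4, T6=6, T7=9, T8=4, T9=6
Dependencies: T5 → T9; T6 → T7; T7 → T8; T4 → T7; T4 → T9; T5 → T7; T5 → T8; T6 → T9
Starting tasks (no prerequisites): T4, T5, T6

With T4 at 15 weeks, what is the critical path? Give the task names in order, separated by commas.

T4, T7, T8

Critical path before the change: T4→T7→T8 = 9+9+4 = 22 giving 22 weeks.
T4 is on the critical path; changing it to 15 makes that path 28 weeks.
The critical path is still T4→T7→T8; finish is now 28 weeks.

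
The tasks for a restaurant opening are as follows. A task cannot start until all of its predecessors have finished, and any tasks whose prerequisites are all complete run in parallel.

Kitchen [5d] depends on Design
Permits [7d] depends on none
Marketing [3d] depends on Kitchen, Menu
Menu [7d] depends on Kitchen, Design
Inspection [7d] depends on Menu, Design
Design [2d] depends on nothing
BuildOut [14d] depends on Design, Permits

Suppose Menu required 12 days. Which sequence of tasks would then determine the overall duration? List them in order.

Design, Kitchen, Menu, Inspection

Baseline: Design→Kitchen→Menu→Inspection = 2+5+7+7 = 21 → 21 days.
Since Menu is critical, the +5 change carries straight to that chain (now 26 days).
The critical path is still Design→Kitchen→Menu→Inspection; finish is now 26 days.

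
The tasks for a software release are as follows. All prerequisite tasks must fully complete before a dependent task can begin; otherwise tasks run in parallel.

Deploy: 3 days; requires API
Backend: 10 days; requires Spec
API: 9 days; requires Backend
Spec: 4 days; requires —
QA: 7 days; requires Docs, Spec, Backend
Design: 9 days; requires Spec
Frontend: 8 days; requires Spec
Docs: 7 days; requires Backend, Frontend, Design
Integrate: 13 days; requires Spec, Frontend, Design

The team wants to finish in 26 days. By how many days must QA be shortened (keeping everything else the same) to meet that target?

2

Current finish: 28 days; target: 26.
QA is on every critical path, so each day cut from QA cuts the finish by one (this holds down to a finish of 26).
Need 28 − 26 = 2 days off QA → QA becomes 5 days, finish becomes 26.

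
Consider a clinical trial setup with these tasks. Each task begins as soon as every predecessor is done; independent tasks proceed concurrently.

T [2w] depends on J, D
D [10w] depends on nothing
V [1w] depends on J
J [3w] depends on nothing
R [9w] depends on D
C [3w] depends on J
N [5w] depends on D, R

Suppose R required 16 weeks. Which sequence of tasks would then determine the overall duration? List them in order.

Critical path before the change: D→R→N = 10+9+5 = 24 giving 24 weeks.
R lies on that path, so at 16 weeks the path becomes 31 weeks.
No other chain overtakes it, so the finish is 31 weeks.

D, R, N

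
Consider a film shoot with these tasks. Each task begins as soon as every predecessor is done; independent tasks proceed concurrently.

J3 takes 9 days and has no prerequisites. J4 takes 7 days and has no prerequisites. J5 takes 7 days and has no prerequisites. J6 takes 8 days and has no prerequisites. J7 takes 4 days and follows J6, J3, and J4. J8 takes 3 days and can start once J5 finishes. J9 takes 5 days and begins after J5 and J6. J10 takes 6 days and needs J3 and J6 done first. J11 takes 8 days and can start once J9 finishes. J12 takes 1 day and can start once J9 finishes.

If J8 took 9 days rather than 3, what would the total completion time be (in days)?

21

Actual critical path: J6→J9→J11 = 8+5+8 = 21 ⇒ 21 days.
The longest path through J8 is only 10 days, so J8 has float 11.
No other chain overtakes it, so the finish is 21 days.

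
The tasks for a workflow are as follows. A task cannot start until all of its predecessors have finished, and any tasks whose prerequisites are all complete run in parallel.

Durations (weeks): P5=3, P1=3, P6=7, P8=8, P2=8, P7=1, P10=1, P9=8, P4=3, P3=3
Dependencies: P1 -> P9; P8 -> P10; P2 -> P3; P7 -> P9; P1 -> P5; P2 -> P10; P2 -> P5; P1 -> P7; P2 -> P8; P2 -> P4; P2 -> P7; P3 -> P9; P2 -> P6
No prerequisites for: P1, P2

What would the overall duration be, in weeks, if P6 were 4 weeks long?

19

Baseline: P2→P3→P9 = 8+3+8 = 19 → 19 weeks.
The longest path through P6 is only 15 weeks, so P6 has float 4.
The critical path is still P2→P3→P9; finish is now 19 weeks.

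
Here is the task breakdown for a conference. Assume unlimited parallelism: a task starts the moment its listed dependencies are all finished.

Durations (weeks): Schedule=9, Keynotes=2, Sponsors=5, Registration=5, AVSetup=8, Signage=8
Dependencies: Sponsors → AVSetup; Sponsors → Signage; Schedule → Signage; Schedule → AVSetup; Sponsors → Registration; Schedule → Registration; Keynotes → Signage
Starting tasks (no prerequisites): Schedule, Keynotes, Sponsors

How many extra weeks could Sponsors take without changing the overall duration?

Schedule→AVSetup = 9+8 = 17 sets the makespan at 17 weeks.
Sponsors finishes as early as 5 and must finish by 9.
Float = 17 − 13 = 4.

4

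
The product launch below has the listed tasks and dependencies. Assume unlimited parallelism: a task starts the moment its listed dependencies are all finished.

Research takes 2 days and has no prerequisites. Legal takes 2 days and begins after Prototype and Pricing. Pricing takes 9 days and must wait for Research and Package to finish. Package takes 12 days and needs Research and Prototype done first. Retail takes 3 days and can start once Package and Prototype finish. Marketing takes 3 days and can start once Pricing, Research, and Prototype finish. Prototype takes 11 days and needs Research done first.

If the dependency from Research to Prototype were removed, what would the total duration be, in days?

Before: longest chain Research→Prototype→Package→Pricing→Marketing = 2+11+12+9+3 = 37, finish 37.
Without Research→Prototype, Prototype's earliest start moves from 2 to 0.
New critical path: Prototype→Package→Pricing→Marketing = 11+12+9+3 = 35 ⇒ 35 days.

35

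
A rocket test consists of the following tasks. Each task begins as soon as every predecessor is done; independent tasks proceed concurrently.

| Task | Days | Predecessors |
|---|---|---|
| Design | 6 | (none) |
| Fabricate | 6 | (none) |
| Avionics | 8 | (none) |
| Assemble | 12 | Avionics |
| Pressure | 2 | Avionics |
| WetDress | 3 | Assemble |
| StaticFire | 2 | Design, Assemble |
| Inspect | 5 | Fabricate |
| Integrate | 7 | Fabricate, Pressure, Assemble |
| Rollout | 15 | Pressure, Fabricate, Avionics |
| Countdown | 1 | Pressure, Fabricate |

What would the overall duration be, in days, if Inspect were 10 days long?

27

As given, the longest chain is Avionics→Assemble→Integrate = 8+12+7 = 27, so the finish is 27 days.
Inspect is off the critical path — its longest chain is 11 days, giving 16 of slack.
That remains the longest chain; total 27 days.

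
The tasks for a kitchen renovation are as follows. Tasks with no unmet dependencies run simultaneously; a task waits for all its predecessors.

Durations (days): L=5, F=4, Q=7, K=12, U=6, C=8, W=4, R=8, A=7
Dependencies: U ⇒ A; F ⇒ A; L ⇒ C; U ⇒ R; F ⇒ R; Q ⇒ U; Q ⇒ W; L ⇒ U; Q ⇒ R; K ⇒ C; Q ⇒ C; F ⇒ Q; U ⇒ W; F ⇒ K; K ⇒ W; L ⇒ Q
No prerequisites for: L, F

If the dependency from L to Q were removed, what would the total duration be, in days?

25

With the dependency in place, L→Q→U→R = 5+7+6+8 = 26 sets the finish at 26 days.
Without L→Q, Q's earliest start moves from 5 to 4.
After: F→Q→U→R = 4+7+6+8 = 25 → 25 days.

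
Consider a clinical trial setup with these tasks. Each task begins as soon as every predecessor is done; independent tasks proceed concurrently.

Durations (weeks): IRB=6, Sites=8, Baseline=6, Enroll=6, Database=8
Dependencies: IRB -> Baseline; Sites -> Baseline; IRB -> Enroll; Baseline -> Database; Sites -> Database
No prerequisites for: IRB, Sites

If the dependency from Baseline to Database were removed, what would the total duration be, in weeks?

16

With the dependency in place, Sites→Baseline→Database = 8+6+8 = 22 sets the finish at 22 weeks.
Without Baseline→Database, Database's earliest start moves from 14 to 8.
The longest chain is now Sites→Database = 8+8 = 16, so the plan takes 16 weeks.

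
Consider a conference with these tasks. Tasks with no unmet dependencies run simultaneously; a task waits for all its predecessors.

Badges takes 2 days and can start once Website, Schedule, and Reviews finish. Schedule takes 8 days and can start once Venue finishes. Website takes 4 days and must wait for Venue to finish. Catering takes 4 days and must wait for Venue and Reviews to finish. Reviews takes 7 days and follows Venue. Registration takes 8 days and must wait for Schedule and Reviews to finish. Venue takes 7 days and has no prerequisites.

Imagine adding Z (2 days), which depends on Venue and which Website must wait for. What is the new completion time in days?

Originally the project takes 23 days.
With Z inserted, Website now waits for max(Venue, Z).
New critical path: Venue→Schedule→Registration = 7+8+8 = 23 ⇒ 23 days.

23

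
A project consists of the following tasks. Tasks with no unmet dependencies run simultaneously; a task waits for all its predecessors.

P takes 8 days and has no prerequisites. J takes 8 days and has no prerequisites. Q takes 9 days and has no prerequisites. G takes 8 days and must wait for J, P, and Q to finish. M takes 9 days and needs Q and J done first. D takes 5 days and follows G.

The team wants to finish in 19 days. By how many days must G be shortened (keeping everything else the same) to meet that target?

Current finish: 22 days; target: 19.
G is on every critical path, so each day cut from G cuts the finish by one (this holds down to a finish of 18).
Need 22 − 19 = 3 days off G → G becomes 5 days, finish becomes 19.

3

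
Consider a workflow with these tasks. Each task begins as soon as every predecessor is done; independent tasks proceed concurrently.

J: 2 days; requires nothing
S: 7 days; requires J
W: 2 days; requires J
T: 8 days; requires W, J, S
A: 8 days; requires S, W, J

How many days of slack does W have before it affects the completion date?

5

Critical path: J→S→T = 2+7+8 = 17, so the finish is 17 days.
The longest chain containing W totals 12 days.
So W can slip 9 − 4 = 5 days.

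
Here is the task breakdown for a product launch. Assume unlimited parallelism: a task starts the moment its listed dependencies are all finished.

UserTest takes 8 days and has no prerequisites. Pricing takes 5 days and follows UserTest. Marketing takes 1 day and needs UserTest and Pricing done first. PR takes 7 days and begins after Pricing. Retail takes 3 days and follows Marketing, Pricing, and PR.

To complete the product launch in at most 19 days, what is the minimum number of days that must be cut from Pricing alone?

4

Current finish: 23 days; target: 19.
Pricing is on every critical path, so each day cut from Pricing cuts the finish by one (this holds down to a finish of 19).
Need 23 − 19 = 4 days off Pricing → Pricing becomes 1 day, finish becomes 19.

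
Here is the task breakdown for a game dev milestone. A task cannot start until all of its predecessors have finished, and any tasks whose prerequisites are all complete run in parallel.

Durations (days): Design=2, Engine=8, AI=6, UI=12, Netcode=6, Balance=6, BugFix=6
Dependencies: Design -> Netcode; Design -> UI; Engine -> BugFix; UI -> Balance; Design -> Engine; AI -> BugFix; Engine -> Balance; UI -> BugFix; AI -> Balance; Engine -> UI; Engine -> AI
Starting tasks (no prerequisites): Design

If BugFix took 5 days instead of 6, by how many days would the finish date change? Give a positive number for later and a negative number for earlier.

0

Critical path before the change: Design→Engine→UI→BugFix = 2+8+12+6 = 28 giving 28 days.
BugFix is on the critical path; changing it to 5 makes that path 27 days.
New critical path: Design→Engine→UI→Balance = 2+8+12+6 = 28 ⇒ 28 days.
Change in finish: 28 − 28 = +0 days.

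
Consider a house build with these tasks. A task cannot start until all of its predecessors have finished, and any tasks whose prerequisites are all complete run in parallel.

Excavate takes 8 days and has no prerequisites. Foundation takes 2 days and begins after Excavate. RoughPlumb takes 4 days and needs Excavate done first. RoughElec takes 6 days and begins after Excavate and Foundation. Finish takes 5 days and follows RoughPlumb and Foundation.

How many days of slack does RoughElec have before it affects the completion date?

Excavate→RoughPlumb→Finish = 8+4+5 = 17 sets the makespan at 17 days.
The longest chain containing RoughElec totals 16 days.
Slack of RoughElec = 11 − 10 = 1 day.

1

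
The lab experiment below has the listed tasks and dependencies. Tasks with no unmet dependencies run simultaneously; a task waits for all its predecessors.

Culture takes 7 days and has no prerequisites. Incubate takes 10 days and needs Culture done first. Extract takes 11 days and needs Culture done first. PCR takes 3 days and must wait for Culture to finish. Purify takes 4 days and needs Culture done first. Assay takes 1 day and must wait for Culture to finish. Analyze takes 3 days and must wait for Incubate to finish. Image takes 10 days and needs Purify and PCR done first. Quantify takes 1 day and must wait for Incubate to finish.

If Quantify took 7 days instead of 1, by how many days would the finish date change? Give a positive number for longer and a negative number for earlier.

Baseline: Culture→Purify→Image = 7+4+10 = 21 → 21 days.
The longest path through Quantify is only 18 days, so Quantify has float 3.
Now Culture→Incubate→Quantify = 7+10+7 = 24 is longest, so the finish becomes 24 days.
Change in finish: 24 − 21 = +3 days.

3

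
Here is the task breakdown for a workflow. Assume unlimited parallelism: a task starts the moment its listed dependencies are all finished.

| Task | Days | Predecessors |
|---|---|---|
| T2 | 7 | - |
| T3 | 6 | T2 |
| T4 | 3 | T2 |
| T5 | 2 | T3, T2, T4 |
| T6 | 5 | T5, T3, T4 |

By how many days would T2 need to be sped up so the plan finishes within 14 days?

Current finish: 20 days; target: 14.
T2 is on every critical path, so each day cut from T2 cuts the finish by one (this holds down to a finish of 14).
Need 20 − 14 = 6 days off T2 → T2 becomes 1 day, finish becomes 14.

6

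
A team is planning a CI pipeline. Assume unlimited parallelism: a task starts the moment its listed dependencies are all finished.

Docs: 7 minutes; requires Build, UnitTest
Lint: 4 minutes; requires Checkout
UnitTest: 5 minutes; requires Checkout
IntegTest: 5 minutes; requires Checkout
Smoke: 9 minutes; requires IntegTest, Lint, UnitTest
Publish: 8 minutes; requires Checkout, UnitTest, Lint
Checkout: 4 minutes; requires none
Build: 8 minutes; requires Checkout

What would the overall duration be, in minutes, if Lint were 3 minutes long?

Baseline: Checkout→Build→Docs = 4+8+7 = 19 → 19 minutes.
Lint is off the critical path — its longest chain is 17 minutes, giving 2 of slack.
The critical path is still Checkout→Build→Docs; finish is now 19 minutes.

19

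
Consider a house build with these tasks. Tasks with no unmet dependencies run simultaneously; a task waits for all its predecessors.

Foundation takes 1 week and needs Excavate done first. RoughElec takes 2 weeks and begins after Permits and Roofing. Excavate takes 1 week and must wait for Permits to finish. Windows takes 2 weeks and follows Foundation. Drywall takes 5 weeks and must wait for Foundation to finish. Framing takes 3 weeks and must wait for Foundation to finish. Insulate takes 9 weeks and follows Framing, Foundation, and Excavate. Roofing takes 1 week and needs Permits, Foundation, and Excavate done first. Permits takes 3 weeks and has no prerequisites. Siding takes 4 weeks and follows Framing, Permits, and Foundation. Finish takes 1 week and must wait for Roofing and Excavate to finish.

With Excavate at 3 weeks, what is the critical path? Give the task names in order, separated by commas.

Critical path before the change: Permits→Excavate→Foundation→Framing→Insulate = 3+1+1+3+9 = 17 giving 17 weeks.
Since Excavate is critical, the +2 change carries straight to that chain (now 19 weeks).
No other chain overtakes it, so the finish is 19 weeks.

Permits, Excavate, Foundation, Framing, Insulate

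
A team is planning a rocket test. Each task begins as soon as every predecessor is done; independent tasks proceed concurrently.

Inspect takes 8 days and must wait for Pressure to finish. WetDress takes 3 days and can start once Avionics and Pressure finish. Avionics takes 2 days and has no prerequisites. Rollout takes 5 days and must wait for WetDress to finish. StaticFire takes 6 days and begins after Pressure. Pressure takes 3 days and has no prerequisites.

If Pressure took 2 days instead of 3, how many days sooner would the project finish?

Actual critical path: Pressure→WetDress→Rollout = 3+3+5 = 11 ⇒ 11 days.
Pressure lies on that path, so at 2 days the path becomes 10 days.
New critical path: Avionics→WetDress→Rollout = 2+3+5 = 10 ⇒ 10 days.
Change in finish: 10 − 11 = -1 days.

1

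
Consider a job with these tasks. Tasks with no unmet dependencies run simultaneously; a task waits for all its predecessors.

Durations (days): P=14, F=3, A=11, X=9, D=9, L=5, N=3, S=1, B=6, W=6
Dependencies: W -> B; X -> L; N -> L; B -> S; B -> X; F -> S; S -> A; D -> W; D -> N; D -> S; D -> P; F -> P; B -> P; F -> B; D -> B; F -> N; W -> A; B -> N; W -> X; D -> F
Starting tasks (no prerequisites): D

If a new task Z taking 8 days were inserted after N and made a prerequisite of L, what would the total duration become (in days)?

Originally the project takes 35 days.
With Z inserted, L now waits for max(X, N, Z).
New critical path: D→W→B→N→Z→L = 9+6+6+3+8+5 = 37 ⇒ 37 days.

37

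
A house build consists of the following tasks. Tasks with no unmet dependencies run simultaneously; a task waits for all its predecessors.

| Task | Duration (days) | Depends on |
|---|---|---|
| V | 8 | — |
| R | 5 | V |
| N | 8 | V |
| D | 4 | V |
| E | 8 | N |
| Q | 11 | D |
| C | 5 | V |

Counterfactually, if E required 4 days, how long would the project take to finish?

Critical path before the change: V→N→E = 8+8+8 = 24 giving 24 days.
Since E is critical, the -4 change carries straight to that chain (now 20 days).
The binding chain switches to V→D→Q = 8+4+11 = 23; finish 23 days.

23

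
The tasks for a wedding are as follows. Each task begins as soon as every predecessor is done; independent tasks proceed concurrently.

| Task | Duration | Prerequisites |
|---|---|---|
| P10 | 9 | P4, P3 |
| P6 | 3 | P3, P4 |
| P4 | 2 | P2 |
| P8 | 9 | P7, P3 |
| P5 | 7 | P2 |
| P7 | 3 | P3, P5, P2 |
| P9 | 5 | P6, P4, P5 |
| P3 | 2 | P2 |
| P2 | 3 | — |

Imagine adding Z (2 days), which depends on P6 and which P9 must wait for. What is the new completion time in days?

Originally the wedding takes 22 days.
With Z inserted, P9 now waits for max(P6, P4, P5, Z).
New critical path: P2→P5→P7→P8 = 3+7+3+9 = 22 ⇒ 22 days.

22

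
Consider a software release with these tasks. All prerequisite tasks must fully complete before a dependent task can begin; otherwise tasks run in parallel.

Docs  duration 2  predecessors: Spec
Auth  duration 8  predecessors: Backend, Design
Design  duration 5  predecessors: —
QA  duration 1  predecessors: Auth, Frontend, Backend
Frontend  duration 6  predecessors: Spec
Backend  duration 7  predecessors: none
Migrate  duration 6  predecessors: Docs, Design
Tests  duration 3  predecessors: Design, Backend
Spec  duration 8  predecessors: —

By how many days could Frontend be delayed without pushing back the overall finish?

Spec→Docs→Migrate = 8+2+6 = 16 sets the makespan at 16 days.
Longest path through Frontend: 15 days (earliest finish 14, latest finish 15).
Slack of Frontend = 9 − 8 = 1 day.

1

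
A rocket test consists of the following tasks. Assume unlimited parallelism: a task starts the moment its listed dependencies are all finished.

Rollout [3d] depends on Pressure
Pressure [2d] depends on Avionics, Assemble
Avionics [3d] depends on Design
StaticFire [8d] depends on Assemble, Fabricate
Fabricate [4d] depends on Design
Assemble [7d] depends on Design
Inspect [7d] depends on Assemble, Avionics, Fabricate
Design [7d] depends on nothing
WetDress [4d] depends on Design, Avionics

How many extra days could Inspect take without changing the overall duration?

1

Design→Assemble→StaticFire = 7+7+8 = 22 sets the makespan at 22 days.
Longest path through Inspect: 21 days (earliest finish 21, latest finish 22).
Float = 22 − 21 = 1.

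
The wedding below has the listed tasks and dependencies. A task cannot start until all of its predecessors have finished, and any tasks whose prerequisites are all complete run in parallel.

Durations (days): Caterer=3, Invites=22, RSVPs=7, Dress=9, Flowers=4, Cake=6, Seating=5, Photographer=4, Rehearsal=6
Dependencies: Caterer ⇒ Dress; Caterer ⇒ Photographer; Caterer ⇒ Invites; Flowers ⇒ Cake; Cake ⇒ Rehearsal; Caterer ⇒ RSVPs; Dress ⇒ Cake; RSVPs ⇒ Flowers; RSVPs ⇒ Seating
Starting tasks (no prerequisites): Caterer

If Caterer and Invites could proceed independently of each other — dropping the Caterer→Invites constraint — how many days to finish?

Original critical path: Caterer→RSVPs→Flowers→Cake→Rehearsal = 3+7+4+6+6 = 26 ⇒ 26 days.
Without Caterer→Invites, Invites's earliest start moves from 3 to 0.
New critical path: Caterer→RSVPs→Flowers→Cake→Rehearsal = 3+7+4+6+6 = 26 ⇒ 26 days.

26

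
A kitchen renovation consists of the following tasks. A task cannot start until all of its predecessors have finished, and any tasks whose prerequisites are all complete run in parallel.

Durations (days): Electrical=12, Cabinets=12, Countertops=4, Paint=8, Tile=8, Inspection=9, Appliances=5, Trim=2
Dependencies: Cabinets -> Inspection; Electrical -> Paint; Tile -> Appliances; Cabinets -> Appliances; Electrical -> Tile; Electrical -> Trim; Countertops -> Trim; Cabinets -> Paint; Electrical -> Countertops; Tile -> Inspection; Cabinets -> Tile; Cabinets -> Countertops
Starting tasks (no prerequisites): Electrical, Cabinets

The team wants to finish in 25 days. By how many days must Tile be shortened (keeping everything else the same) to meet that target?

Current finish: 29 days; target: 25.
Tile is on every critical path, so each day cut from Tile cuts the finish by one (this holds down to a finish of 22).
Need 29 − 25 = 4 days off Tile → Tile becomes 4 days, finish becomes 25.

4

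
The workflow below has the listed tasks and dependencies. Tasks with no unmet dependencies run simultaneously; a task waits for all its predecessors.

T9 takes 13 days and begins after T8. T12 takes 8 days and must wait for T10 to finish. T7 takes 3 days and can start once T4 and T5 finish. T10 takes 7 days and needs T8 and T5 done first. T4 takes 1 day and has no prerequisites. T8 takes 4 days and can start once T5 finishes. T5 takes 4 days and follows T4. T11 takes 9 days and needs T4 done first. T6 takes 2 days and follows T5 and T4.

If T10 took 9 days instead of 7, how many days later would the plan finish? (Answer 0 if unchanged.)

The binding path is T4→T5→T8→T10→T12 = 1+4+4+7+8 = 24; finish at 24 days.
T10 lies on that path, so at 9 days the path becomes 26 days.
That remains the longest chain; total 26 days.
Change in finish: 26 − 24 = +2 days.

2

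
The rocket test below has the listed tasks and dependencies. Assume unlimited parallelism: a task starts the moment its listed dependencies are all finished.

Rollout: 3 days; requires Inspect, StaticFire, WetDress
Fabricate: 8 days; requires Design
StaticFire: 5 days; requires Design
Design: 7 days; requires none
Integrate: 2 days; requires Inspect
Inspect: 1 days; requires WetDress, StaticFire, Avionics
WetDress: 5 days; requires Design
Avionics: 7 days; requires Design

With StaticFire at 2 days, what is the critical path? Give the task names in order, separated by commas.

As given, the longest chain is Design→Avionics→Inspect→Rollout = 7+7+1+3 = 18, so the finish is 18 days.
StaticFire has 2 days of float (longest path through it is 16).
No other chain overtakes it, so the finish is 18 days.

Design, Avionics, Inspect, Rollout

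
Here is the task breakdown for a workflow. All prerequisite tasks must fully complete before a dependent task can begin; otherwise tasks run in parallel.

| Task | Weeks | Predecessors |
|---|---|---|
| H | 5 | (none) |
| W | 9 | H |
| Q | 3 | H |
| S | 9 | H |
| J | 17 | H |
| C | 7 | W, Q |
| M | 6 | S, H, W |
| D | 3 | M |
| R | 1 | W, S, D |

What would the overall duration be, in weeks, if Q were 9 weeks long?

The binding path is H→W→M→D→R = 5+9+6+3+1 = 24; finish at 24 weeks.
Q has 9 weeks of float (longest path through it is 15).
No other chain overtakes it, so the finish is 24 weeks.

24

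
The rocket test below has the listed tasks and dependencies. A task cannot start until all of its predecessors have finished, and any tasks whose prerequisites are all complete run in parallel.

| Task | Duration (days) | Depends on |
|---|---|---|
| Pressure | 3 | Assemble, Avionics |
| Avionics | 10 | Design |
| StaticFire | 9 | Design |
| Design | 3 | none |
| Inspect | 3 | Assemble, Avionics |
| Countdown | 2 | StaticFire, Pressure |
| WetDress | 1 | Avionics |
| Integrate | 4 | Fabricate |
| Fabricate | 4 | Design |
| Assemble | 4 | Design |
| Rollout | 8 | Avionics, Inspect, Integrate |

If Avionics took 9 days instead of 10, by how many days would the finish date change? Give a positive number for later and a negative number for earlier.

-1

Baseline: Design→Avionics→Inspect→Rollout = 3+10+3+8 = 24 → 24 days.
Avionics lies on that path, so at 9 days the path becomes 23 days.
No other chain overtakes it, so the finish is 23 days.
Change in finish: 23 − 24 = -1 days.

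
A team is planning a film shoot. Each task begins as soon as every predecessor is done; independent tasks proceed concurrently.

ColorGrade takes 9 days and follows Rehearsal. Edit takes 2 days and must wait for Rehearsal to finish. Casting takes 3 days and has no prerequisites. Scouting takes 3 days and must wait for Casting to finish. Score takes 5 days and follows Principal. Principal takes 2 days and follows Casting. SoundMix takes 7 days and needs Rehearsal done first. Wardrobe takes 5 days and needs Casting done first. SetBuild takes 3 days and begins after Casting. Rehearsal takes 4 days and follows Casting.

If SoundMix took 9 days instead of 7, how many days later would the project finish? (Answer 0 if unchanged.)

0

As given, the longest chain is Casting→Rehearsal→ColorGrade = 3+4+9 = 16, so the finish is 16 days.
The longest path through SoundMix is only 14 days, so SoundMix has float 2.
The binding chain switches to Casting→Rehearsal→SoundMix = 3+4+9 = 16; finish 16 days.
Change in finish: 16 − 16 = +0 days.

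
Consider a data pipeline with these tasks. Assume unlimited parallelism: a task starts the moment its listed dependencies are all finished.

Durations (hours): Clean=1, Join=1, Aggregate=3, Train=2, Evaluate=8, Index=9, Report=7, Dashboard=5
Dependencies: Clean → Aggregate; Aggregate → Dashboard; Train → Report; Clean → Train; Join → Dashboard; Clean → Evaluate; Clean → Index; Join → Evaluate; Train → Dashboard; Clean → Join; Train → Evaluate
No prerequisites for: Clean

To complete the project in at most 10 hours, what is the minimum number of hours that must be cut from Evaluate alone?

Current finish: 11 hours; target: 10.
Evaluate is on every critical path, so each hour cut from Evaluate cuts the finish by one (this holds down to a finish of 10).
Need 11 − 10 = 1 hour off Evaluate → Evaluate becomes 7 hours, finish becomes 10.

1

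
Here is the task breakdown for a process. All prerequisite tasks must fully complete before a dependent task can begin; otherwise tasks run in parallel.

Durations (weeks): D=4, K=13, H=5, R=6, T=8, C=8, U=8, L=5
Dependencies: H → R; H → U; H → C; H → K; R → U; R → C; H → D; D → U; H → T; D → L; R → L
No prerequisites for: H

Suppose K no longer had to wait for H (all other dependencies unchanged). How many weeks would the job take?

19

With the dependency in place, H→R→U = 5+6+8 = 19 sets the finish at 19 weeks.
Without H→K, K's earliest start moves from 5 to 0.
After: H→R→U = 5+6+8 = 19 → 19 weeks.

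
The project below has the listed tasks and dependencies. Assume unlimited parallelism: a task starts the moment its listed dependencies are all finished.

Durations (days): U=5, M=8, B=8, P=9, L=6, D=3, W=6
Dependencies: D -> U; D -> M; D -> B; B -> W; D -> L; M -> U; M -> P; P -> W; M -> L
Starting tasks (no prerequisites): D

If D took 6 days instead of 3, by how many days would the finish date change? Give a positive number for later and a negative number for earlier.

3

Baseline: D→M→P→W = 3+8+9+6 = 26 → 26 days.
D lies on that path, so at 6 days the path becomes 29 days.
The critical path is still D→M→P→W; finish is now 29 days.
Change in finish: 29 − 26 = +3 days.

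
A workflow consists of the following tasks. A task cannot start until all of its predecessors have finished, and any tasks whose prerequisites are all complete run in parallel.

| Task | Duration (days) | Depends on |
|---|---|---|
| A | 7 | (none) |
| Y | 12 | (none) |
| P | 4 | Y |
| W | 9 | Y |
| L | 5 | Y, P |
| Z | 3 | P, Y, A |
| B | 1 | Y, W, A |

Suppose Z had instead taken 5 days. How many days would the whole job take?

22

The binding path is Y→W→B = 12+9+1 = 22; finish at 22 days.
Z is off the critical path — its longest chain is 19 days, giving 3 of slack.
No other chain overtakes it, so the finish is 22 days.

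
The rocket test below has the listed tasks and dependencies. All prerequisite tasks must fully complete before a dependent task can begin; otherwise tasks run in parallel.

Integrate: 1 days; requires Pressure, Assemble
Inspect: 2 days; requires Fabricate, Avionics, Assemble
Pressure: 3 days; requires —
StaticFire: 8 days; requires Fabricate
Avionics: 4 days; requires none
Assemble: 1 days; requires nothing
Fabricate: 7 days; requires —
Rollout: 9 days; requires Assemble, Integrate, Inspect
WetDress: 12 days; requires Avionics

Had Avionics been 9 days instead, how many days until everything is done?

21

Critical path before the change: Fabricate→Inspect→Rollout = 7+2+9 = 18 giving 18 days.
The longest path through Avionics is only 16 days, so Avionics has float 2.
Now Avionics→WetDress = 9+12 = 21 is longest, so the finish becomes 21 days.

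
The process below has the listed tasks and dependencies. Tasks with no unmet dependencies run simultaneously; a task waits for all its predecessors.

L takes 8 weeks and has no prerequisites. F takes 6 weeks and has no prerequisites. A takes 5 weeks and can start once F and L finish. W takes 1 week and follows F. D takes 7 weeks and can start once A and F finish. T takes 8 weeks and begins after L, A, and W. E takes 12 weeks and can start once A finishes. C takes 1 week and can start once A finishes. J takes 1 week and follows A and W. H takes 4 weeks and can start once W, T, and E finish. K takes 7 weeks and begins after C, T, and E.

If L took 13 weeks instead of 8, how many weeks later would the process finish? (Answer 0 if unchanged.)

Critical path before the change: L→A→E→K = 8+5+12+7 = 32 giving 32 weeks.
L is on the critical path; changing it to 13 makes that path 37 weeks.
No other chain overtakes it, so the finish is 37 weeks.
Change in finish: 37 − 32 = +5 weeks.

5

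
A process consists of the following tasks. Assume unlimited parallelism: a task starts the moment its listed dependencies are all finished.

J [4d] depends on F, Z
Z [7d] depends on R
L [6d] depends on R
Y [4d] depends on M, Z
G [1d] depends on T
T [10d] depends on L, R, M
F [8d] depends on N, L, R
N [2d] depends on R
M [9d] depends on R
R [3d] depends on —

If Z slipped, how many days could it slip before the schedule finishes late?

9

The longest chain is R→M→T→G = 3+9+10+1 = 23; overall finish 23 days.
Longest path through Z: 14 days (earliest finish 10, latest finish 19).
Float = 23 − 14 = 9.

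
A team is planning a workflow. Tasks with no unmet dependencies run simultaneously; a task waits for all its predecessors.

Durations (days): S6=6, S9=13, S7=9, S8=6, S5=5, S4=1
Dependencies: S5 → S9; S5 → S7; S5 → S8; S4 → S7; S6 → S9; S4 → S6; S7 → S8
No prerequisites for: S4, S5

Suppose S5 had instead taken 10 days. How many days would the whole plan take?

Critical path before the change: S5→S7→S8 = 5+9+6 = 20 giving 20 days.
S5 lies on that path, so at 10 days the path becomes 25 days.
That remains the longest chain; total 25 days.

25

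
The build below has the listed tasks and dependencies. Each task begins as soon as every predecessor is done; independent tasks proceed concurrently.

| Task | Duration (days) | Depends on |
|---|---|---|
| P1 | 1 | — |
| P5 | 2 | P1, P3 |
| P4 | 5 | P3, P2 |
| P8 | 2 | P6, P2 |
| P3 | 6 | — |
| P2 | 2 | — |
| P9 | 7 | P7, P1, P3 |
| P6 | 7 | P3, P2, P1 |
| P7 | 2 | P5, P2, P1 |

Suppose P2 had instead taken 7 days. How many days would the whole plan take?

Baseline: P3→P5→P7→P9 = 6+2+2+7 = 17 → 17 days.
P2 has 6 days of float (longest path through it is 11).
No other chain overtakes it, so the finish is 17 days.

17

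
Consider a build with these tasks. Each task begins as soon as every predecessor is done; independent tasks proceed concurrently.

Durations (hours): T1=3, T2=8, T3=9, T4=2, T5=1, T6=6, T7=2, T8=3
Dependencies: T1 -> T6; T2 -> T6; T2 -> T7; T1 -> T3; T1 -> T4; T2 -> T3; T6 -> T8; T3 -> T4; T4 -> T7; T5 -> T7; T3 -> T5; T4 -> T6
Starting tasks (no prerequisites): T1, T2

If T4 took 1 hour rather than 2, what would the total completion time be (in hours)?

As given, the longest chain is T2→T3→T4→T6→T8 = 8+9+2+6+3 = 28, so the finish is 28 hours.
T4 lies on that path, so at 1 hour the path becomes 27 hours.
No other chain overtakes it, so the finish is 27 hours.

27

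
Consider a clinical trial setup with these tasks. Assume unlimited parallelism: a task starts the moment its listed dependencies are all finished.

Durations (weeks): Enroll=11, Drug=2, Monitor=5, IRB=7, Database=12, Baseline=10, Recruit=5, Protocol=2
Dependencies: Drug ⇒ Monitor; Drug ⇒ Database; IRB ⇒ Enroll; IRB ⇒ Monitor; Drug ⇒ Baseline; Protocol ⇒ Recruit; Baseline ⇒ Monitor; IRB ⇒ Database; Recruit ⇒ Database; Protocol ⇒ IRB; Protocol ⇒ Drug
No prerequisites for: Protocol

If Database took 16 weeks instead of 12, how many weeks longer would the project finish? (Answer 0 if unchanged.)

Critical path before the change: Protocol→IRB→Database = 2+7+12 = 21 giving 21 weeks.
Database is on the critical path; changing it to 16 makes that path 25 weeks.
That remains the longest chain; total 25 weeks.
Change in finish: 25 − 21 = +4 weeks.

4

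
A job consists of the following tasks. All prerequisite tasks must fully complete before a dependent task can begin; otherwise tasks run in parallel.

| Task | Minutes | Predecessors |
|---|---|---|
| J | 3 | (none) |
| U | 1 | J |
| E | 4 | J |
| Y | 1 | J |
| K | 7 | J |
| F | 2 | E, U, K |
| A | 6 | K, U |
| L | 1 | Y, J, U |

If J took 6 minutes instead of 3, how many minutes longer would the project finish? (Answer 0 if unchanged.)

3

The binding path is J→K→A = 3+7+6 = 16; finish at 16 minutes.
J lies on that path, so at 6 minutes the path becomes 19 minutes.
No other chain overtakes it, so the finish is 19 minutes.
Change in finish: 19 − 16 = +3 minutes.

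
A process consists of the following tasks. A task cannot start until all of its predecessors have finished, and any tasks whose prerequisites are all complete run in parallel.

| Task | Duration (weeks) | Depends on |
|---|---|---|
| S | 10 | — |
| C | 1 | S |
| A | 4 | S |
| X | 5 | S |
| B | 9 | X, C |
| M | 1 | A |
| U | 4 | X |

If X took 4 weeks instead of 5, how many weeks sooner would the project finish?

Actual critical path: S→X→B = 10+5+9 = 24 ⇒ 24 weeks.
X lies on that path, so at 4 weeks the path becomes 23 weeks.
The critical path is still S→X→B; finish is now 23 weeks.
Change in finish: 23 − 24 = -1 weeks.

1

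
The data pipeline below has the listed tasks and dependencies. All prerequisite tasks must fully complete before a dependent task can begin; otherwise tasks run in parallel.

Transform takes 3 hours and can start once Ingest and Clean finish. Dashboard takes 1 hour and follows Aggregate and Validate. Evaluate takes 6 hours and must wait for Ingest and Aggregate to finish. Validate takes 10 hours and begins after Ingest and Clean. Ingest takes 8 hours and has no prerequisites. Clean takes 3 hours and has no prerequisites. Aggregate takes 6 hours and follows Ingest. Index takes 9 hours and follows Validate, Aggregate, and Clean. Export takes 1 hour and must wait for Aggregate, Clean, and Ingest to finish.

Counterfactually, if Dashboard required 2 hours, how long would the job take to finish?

As given, the longest chain is Ingest→Validate→Index = 8+10+9 = 27, so the finish is 27 hours.
Dashboard is off the critical path — its longest chain is 19 hours, giving 8 of slack.
The critical path is still Ingest→Validate→Index; finish is now 27 hours.

27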